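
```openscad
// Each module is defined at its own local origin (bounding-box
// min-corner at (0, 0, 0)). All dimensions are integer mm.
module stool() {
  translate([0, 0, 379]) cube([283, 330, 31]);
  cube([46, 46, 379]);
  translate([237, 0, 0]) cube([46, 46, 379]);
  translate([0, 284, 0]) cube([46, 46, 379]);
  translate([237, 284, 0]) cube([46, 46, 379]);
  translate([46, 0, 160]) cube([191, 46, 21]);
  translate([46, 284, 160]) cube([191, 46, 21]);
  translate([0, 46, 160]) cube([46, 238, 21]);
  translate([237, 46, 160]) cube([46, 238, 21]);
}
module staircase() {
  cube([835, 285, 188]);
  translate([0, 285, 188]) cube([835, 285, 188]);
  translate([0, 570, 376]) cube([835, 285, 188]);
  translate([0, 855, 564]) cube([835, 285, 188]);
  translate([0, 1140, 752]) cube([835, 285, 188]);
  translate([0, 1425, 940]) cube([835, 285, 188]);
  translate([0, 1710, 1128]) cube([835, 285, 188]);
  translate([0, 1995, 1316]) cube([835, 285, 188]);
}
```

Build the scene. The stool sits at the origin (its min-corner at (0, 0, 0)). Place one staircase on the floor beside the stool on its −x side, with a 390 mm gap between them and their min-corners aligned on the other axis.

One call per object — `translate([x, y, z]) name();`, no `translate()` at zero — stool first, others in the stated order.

stool();
translate([-1225, 0, 0]) staircase();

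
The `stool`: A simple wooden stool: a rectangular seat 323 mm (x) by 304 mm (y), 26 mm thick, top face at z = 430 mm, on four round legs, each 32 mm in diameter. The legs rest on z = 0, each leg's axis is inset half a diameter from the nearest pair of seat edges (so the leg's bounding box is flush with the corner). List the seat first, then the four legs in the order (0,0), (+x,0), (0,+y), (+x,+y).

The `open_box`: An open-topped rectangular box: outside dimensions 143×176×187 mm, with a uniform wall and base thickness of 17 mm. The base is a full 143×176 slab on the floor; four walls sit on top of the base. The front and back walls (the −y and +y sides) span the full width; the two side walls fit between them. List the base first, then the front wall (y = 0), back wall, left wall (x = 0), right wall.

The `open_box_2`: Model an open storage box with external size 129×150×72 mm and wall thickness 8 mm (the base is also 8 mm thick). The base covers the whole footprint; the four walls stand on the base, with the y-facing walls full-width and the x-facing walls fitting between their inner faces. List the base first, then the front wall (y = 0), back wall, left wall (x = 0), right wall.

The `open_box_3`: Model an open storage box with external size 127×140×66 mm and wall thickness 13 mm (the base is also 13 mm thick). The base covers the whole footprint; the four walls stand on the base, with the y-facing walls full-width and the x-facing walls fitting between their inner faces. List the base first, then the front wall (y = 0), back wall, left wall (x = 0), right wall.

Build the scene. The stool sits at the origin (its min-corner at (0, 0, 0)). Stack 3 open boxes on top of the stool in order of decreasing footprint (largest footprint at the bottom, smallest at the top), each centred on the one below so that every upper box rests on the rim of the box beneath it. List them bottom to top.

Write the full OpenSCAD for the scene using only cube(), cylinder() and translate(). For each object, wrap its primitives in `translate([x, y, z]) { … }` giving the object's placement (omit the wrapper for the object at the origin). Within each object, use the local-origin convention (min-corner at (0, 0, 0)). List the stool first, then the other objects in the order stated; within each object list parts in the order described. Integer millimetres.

translate([0, 0, 404]) cube([323, 304, 26]);
translate([16, 16, 0]) cylinder(h = 404, r = 16);
translate([307, 16, 0]) cylinder(h = 404, r = 16);
translate([16, 288, 0]) cylinder(h = 404, r = 16);
translate([307, 288, 0]) cylinder(h = 404, r = 16);
translate([90, 64, 430]) {
  cube([143, 176, 17]);
  translate([0, 0, 17]) cube([143, 17, 170]);
  translate([0, 159, 17]) cube([143, 17, 170]);
  translate([0, 17, 17]) cube([17, 142, 170]);
  translate([126, 17, 17]) cube([17, 142, 170]);
}
translate([97, 77, 617]) {
  cube([129, 150, 8]);
  translate([0, 0, 8]) cube([129, 8, 64]);
  translate([0, 142, 8]) cube([129, 8, 64]);
  translate([0, 8, 8]) cube([8, 134, 64]);
  translate([121, 8, 8]) cube([8, 134, 64]);
}
translate([98, 82, 689]) {
  cube([127, 140, 13]);
  translate([0, 0, 13]) cube([127, 13, 53]);
  translate([0, 127, 13]) cube([127, 13, 53]);
  translate([0, 13, 13]) cube([13, 114, 53]);
  translate([114, 13, 13]) cube([13, 114, 53]);
}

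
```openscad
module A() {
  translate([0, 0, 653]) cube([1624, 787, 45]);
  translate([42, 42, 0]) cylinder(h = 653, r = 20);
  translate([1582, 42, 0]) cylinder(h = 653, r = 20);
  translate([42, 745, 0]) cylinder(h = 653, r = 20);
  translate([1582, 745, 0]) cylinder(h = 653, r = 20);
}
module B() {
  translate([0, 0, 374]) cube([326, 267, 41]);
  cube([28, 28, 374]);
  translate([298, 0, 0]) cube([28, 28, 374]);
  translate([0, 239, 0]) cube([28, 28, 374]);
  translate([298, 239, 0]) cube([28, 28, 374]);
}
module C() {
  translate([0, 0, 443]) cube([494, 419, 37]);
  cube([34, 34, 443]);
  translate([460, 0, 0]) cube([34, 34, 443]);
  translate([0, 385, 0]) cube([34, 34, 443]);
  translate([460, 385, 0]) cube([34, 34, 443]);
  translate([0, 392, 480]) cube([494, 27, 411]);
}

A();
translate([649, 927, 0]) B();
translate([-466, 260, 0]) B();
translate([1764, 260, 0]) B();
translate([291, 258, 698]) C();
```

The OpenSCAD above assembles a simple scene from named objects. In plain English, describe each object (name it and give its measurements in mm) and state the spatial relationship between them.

A is a table: top 1624 mm (x) × 787 mm (y), 45 mm thick, upper face at z = 698 mm, on four round legs of 40 mm diameter, each leg's bounding box inset 22 mm from the nearest pair of top edges, running from z = 0 to the bottom of the top.

B is a four-legged stool. The seat is a 326×267×41 mm slab whose top surface is at z = 415 mm; four square legs, each 28×28 mm in cross-section, run from the floor (z = 0) to the underside of the seat, each flush with a corner of the seat.

C is a chair: 494×419 mm seat, 37 mm thick, top at z = 480 mm, on four 34 mm square corner legs flush with the seat edges. A 27 mm thick backrest slab spans the full seat width, extending 411 mm above the seat top, its back face flush with the seat's +y edge.

Three stools sit around the table at the +y, −x, +x sides. The chair is on top of the table.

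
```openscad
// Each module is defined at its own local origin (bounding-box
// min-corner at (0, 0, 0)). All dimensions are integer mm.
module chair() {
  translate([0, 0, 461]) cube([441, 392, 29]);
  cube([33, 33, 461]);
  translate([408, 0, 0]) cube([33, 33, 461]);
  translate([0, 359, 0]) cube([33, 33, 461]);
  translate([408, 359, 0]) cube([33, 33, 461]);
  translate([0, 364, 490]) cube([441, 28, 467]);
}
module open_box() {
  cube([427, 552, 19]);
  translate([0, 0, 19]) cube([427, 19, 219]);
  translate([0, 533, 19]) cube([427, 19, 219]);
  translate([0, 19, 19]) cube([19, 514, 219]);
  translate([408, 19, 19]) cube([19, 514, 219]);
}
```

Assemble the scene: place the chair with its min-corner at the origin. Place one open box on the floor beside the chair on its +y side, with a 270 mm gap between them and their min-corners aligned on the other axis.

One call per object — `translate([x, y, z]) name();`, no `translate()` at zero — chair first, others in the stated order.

chair();
translate([0, 662, 0]) open_box();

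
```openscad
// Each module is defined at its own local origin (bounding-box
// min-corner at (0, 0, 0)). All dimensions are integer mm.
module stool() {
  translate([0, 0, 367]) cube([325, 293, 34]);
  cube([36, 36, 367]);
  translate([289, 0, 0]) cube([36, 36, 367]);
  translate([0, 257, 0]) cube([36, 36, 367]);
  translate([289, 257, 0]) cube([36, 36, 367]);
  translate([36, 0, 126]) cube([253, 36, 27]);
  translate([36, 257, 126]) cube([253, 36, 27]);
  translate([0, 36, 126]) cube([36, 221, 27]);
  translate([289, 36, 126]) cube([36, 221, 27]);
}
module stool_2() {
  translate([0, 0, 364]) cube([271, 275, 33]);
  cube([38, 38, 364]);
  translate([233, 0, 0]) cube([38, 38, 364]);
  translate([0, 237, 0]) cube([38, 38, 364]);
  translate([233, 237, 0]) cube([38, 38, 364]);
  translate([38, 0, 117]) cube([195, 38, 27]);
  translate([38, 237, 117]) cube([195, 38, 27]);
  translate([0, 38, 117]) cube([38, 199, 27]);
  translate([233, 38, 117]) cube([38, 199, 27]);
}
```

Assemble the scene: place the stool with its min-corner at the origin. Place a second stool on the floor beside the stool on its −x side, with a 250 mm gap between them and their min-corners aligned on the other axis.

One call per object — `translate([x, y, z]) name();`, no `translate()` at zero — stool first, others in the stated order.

stool();
translate([-521, 0, 0]) stool_2();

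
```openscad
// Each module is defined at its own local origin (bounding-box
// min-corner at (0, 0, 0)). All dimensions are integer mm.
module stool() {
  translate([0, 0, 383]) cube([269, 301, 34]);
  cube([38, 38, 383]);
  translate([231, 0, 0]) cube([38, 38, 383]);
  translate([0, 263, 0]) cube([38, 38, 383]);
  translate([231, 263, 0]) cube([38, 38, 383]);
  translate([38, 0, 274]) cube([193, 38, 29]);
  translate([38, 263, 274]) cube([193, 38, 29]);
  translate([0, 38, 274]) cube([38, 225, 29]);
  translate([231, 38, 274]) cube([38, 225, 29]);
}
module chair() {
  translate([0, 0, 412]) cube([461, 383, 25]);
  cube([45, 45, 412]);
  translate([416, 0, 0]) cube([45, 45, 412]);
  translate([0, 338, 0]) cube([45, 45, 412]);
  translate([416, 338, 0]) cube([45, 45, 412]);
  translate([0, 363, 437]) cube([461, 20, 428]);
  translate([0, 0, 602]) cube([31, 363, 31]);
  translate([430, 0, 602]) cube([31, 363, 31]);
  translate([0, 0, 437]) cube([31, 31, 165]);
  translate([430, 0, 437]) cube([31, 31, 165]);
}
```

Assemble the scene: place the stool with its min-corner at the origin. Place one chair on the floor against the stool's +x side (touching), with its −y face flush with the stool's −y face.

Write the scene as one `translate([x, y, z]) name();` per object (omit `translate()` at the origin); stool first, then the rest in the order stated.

stool();
translate([269, 0, 0]) chair();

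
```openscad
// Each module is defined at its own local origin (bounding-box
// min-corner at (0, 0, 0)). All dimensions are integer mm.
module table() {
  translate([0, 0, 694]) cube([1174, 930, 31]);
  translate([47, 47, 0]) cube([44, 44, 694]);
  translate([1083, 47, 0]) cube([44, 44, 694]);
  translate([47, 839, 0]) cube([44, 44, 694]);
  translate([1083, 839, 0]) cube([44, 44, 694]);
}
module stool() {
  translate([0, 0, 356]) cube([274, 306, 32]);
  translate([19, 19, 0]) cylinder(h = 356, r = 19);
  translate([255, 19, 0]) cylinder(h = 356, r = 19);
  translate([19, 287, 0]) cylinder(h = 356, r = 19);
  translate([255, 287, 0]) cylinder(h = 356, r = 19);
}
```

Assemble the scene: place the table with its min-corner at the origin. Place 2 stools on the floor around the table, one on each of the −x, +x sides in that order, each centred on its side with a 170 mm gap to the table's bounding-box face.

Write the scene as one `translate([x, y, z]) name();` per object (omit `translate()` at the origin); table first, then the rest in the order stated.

table();
translate([-444, 312, 0]) stool();
translate([1344, 312, 0]) stool();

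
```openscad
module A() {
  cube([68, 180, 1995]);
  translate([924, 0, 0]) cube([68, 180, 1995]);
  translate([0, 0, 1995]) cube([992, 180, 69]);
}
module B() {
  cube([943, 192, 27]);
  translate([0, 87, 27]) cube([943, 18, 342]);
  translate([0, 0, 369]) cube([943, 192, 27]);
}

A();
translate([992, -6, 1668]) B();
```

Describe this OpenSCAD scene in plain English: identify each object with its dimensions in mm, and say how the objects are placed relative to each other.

A is a door frame. The clear opening is 856 mm wide and 1995 mm high. Two 68 mm wide jambs, 180 mm deep, stand either side of the opening from the floor to the top of the opening. A 69 mm thick head sits across the top of both jambs, spanning the full outside width of the frame.

B is an I-beam lying along x, 943 mm long. Overall section height 396 mm. Two flanges 192 mm wide (y) and 27 mm thick, one on the floor and one at the top; a web 18 mm thick runs between them, centred on the flange width.

The I-beam is beside the door frame with their tops flush at z = 2064.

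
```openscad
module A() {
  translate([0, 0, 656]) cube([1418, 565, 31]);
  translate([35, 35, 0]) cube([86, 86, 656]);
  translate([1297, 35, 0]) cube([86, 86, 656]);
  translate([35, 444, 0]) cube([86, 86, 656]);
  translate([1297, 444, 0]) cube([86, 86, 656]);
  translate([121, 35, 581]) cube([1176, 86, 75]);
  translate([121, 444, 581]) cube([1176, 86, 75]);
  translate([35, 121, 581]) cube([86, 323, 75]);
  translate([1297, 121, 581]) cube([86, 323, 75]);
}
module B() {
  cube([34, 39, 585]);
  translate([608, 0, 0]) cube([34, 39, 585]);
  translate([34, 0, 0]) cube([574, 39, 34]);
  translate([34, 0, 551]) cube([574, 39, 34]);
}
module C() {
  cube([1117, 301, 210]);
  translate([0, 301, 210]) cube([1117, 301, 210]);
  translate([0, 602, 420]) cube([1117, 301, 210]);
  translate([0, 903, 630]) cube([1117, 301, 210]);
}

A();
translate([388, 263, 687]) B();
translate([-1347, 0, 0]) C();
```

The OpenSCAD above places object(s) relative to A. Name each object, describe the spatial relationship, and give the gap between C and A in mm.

The staircase's nearest face is 230 mm from the table's −x face.

A is a table. B is a picture frame. C is a staircase. The picture frame is on top of the table, centred. The staircase is on the floor beside the table on its −x side. The gap between the staircase and the table is 230 mm.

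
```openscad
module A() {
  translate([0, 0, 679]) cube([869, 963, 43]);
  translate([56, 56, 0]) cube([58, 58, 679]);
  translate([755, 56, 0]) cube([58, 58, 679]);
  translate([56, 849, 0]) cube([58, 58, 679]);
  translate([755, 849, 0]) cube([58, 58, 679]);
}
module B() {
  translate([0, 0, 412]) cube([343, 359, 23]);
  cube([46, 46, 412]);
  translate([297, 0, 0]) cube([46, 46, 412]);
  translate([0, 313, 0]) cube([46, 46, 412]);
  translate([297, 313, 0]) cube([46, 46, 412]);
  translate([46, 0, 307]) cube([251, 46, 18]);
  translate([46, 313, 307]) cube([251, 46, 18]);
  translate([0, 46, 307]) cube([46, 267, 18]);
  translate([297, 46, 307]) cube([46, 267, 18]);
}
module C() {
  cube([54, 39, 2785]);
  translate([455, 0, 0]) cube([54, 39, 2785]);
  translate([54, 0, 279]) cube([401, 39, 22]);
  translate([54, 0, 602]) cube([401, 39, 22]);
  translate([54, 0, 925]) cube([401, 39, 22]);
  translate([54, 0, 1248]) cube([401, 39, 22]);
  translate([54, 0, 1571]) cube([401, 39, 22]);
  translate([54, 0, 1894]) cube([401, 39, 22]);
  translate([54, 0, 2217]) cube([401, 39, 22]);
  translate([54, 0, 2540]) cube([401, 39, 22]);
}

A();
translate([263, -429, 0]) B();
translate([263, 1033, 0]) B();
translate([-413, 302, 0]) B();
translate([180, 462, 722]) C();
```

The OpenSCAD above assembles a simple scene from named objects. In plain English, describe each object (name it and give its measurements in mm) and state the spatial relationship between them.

A is a table: top 869 mm (x) × 963 mm (y), 43 mm thick, upper face at z = 722 mm, on four 58×58 mm square legs, each inset 56 mm from the nearest pair of top edges, running from z = 0 to the bottom of the top.

B is a four-legged stool. The seat is 343×359 mm, 23 mm thick, top at z = 435 mm. It stands on four square legs, each 46×46 mm in cross-section, from z = 0 to the seat underside, each flush with a corner of the seat. Four stretchers, 46 mm wide and 18 mm tall, connect adjacent legs with their undersides at z = 307 mm, each running between the inner faces of the legs it joins and aligned with the legs' outer faces on the other axis.

C is a straight ladder. Two 54×39 mm vertical rails, 2785 mm tall, stand 509 mm apart (outside-to-outside) with their front faces coplanar on the −y side. 8 rungs, each 39 mm deep and 22 mm tall, span between the inner faces of the rails, front faces flush with the rails. The lowest rung's underside is at z = 279 mm and rungs are spaced 323 mm apart (underside to underside).

Three stools sit around the table at the −y, +y, −x sides. The ladder is on top of the table, centred.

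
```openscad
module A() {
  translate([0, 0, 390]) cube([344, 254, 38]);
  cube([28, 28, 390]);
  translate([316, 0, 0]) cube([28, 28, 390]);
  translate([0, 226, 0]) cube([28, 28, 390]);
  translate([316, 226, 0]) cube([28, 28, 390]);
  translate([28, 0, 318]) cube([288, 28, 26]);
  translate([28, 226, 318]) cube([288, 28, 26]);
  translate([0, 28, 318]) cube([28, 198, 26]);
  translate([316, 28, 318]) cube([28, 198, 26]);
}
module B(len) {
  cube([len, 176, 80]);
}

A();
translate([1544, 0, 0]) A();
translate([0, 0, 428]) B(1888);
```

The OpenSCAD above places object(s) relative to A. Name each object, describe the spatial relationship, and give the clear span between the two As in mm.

A is a stool. B is a beam. A beam spans the tops of two stools. The clear span between the two stools is 1200 mm.

Second stool starts at x = 1544; first ends at x = 344; clear span = 1544 − 344 = 1200 mm.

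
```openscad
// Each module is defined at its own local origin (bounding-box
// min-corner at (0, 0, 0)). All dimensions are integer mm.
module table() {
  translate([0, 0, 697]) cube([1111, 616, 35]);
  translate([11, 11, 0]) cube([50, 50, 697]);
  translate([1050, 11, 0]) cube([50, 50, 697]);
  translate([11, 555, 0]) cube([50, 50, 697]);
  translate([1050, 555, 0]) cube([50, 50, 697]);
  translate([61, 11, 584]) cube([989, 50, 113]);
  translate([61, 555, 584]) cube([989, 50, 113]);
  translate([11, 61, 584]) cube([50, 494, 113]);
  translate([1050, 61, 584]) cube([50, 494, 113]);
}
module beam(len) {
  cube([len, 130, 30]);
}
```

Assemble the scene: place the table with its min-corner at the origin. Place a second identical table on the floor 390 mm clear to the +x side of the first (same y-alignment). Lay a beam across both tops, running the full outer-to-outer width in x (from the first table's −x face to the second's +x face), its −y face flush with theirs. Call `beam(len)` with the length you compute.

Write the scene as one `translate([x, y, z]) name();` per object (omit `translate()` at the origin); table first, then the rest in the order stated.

table();
translate([1501, 0, 0]) table();
translate([0, 0, 732]) beam(2612);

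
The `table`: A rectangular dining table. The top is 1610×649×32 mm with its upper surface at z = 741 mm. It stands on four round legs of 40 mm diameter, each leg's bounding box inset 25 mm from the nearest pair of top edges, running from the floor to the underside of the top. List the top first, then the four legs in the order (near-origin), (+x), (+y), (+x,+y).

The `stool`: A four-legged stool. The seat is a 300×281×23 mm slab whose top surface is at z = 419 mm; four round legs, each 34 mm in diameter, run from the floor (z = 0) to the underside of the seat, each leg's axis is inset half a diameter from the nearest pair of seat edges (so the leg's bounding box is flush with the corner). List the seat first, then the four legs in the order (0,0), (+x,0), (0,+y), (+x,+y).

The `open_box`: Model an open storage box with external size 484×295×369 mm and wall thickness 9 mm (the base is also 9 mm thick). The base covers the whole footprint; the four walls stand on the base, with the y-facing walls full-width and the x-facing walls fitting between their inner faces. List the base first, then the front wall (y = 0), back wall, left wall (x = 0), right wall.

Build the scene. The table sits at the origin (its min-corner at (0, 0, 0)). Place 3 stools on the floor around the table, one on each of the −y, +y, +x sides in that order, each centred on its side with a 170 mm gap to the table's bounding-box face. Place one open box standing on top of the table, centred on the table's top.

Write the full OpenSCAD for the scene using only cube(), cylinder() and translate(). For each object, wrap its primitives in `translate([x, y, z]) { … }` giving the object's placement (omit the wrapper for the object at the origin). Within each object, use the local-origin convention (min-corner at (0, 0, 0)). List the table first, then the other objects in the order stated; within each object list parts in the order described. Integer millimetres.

translate([0, 0, 709]) cube([1610, 649, 32]);
translate([45, 45, 0]) cylinder(h = 709, r = 20);
translate([1565, 45, 0]) cylinder(h = 709, r = 20);
translate([45, 604, 0]) cylinder(h = 709, r = 20);
translate([1565, 604, 0]) cylinder(h = 709, r = 20);
translate([655, -451, 0]) {
  translate([0, 0, 396]) cube([300, 281, 23]);
  translate([17, 17, 0]) cylinder(h = 396, r = 17);
  translate([283, 17, 0]) cylinder(h = 396, r = 17);
  translate([17, 264, 0]) cylinder(h = 396, r = 17);
  translate([283, 264, 0]) cylinder(h = 396, r = 17);
}
translate([655, 819, 0]) {
  translate([0, 0, 396]) cube([300, 281, 23]);
  translate([17, 17, 0]) cylinder(h = 396, r = 17);
  translate([283, 17, 0]) cylinder(h = 396, r = 17);
  translate([17, 264, 0]) cylinder(h = 396, r = 17);
  translate([283, 264, 0]) cylinder(h = 396, r = 17);
}
translate([1780, 184, 0]) {
  translate([0, 0, 396]) cube([300, 281, 23]);
  translate([17, 17, 0]) cylinder(h = 396, r = 17);
  translate([283, 17, 0]) cylinder(h = 396, r = 17);
  translate([17, 264, 0]) cylinder(h = 396, r = 17);
  translate([283, 264, 0]) cylinder(h = 396, r = 17);
}
translate([563, 177, 741]) {
  cube([484, 295, 9]);
  translate([0, 0, 9]) cube([484, 9, 360]);
  translate([0, 286, 9]) cube([484, 9, 360]);
  translate([0, 9, 9]) cube([9, 277, 360]);
  translate([475, 9, 9]) cube([9, 277, 360]);
}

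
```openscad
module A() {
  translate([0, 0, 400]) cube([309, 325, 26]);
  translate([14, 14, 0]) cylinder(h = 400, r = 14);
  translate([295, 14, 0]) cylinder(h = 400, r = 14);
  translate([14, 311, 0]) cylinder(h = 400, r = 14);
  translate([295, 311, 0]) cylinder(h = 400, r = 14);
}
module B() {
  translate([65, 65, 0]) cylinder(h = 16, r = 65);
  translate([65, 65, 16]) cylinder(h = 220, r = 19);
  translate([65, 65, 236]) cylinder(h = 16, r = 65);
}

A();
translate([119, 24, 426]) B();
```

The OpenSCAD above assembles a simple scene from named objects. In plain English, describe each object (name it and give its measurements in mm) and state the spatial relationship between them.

A is a four-legged stool. The seat is 309×325 mm, 26 mm thick, top at z = 426 mm. It stands on four round legs, each 28 mm in diameter, from z = 0 to the seat underside, each leg's axis is inset half a diameter from the nearest pair of seat edges (so the leg's bounding box is flush with the corner).

B is a spool: two coaxial disc flanges of radius 65 mm and thickness 16 mm, joined by a core cylinder of radius 19 mm and height 220 mm. The lower flange rests on z = 0 and the three cylinders share a vertical axis.

The spool is on top of the stool.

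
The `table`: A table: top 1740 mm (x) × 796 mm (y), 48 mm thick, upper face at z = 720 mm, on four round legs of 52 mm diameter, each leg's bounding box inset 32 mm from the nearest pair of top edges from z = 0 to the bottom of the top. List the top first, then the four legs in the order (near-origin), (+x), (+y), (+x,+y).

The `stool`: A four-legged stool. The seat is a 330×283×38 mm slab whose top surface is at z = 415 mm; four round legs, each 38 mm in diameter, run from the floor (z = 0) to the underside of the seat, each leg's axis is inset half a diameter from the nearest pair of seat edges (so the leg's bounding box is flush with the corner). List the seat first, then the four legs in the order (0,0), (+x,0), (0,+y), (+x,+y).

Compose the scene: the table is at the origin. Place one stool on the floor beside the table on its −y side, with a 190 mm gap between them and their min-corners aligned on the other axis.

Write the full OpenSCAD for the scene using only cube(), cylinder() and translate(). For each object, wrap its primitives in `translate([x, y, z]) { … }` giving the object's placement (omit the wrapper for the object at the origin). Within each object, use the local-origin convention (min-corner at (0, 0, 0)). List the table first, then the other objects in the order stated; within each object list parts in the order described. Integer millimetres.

translate([0, 0, 672]) cube([1740, 796, 48]);
translate([58, 58, 0]) cylinder(h = 672, r = 26);
translate([1682, 58, 0]) cylinder(h = 672, r = 26);
translate([58, 738, 0]) cylinder(h = 672, r = 26);
translate([1682, 738, 0]) cylinder(h = 672, r = 26);
translate([0, -473, 0]) {
  translate([0, 0, 377]) cube([330, 283, 38]);
  translate([19, 19, 0]) cylinder(h = 377, r = 19);
  translate([311, 19, 0]) cylinder(h = 377, r = 19);
  translate([19, 264, 0]) cylinder(h = 377, r = 19);
  translate([311, 264, 0]) cylinder(h = 377, r = 19);
}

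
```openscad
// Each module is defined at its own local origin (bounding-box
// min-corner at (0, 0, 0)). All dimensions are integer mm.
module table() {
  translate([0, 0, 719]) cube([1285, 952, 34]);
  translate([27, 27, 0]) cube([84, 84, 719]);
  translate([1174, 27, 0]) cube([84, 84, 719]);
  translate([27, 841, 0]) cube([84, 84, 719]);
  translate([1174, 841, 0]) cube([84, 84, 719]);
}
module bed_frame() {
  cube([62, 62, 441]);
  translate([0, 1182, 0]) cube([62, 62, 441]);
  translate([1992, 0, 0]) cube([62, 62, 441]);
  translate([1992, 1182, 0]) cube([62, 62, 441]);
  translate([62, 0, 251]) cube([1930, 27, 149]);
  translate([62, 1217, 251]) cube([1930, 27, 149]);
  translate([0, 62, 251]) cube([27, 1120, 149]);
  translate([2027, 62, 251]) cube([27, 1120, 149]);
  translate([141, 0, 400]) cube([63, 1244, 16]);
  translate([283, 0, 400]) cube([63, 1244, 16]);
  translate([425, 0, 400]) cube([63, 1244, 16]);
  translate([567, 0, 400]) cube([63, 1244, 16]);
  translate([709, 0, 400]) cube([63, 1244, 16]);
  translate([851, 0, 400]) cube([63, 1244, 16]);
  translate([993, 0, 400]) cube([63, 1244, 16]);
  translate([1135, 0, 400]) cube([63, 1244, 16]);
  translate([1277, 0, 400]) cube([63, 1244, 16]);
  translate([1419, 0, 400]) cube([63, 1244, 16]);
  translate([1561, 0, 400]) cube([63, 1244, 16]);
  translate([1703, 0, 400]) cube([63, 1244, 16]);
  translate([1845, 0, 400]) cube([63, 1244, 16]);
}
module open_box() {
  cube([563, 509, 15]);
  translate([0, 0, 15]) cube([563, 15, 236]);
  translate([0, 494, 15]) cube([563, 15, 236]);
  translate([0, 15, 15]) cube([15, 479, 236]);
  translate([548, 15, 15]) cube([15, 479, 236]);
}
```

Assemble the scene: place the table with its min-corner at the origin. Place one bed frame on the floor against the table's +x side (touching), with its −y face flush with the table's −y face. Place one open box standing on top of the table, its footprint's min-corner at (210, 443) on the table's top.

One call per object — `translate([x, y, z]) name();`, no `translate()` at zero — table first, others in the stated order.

table();
translate([1285, 0, 0]) bed_frame();
translate([210, 443, 753]) open_box();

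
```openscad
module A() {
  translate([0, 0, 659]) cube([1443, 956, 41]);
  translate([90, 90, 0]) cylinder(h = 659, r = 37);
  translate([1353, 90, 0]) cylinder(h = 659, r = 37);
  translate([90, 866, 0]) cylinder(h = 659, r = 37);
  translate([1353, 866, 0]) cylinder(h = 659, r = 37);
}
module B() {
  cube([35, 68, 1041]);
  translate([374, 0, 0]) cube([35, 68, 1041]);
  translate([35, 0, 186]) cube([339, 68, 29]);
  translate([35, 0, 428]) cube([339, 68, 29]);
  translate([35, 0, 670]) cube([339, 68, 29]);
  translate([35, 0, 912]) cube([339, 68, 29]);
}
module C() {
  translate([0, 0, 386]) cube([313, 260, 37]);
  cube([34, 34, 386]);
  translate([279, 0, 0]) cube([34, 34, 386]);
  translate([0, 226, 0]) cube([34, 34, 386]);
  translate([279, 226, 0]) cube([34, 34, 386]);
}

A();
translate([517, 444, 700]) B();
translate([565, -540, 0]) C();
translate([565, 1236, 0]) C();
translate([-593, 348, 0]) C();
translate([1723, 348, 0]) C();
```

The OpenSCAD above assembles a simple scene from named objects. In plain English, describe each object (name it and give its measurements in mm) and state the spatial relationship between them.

A is a table: top 1443 mm (x) × 956 mm (y), 41 mm thick, upper face at z = 700 mm, on four round legs of 74 mm diameter, each leg's bounding box inset 53 mm from the nearest pair of top edges, running from z = 0 to the bottom of the top.

B is a wooden ladder with two side rails of 35×68 mm section and 1041 mm height, set 409 mm apart overall. Between them run 4 rectangular rungs (68 mm deep, 29 mm thick), front faces flush with the rails' −y face. The bottom of the first rung is 186 mm above the floor and each subsequent rung is 242 mm higher than the one below.

C is a simple wooden stool: a rectangular seat 313 mm (x) by 260 mm (y), 37 mm thick, top face at z = 423 mm, on four square legs, each 34×34 mm in cross-section. The legs rest on z = 0, each flush with a corner of the seat.

The ladder is on top of the table, centred. Four stools sit around the table at the −y, +y, −x, +x sides.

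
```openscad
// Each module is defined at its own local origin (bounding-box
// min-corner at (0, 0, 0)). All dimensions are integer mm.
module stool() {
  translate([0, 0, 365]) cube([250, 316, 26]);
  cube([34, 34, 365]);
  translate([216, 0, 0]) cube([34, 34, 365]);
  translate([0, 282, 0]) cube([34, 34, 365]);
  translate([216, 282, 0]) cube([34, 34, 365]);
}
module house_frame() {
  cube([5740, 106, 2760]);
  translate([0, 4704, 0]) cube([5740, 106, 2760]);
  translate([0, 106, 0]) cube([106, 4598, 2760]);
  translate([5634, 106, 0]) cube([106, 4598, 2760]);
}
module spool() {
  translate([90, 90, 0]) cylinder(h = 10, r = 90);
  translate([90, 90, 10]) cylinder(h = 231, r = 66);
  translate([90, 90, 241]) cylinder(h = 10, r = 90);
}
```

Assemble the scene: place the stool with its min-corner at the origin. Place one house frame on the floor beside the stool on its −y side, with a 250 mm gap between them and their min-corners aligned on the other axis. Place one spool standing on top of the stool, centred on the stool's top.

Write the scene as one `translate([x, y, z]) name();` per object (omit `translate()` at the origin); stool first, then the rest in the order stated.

stool();
translate([0, -5060, 0]) house_frame();
translate([35, 68, 391]) spool();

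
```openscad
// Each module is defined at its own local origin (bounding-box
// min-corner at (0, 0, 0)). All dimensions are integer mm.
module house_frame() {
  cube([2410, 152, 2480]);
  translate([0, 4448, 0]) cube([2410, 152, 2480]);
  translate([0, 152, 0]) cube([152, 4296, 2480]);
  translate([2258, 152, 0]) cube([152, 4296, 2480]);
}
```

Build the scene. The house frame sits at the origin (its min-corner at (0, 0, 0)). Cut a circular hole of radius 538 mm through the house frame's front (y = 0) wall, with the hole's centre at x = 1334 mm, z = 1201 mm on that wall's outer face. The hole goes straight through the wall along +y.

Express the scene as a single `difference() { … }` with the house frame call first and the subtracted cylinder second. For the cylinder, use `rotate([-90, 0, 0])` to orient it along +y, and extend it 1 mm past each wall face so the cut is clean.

difference() {
  house_frame();
  translate([1334, -1, 1201]) rotate([-90, 0, 0]) cylinder(h = 154, r = 538);
}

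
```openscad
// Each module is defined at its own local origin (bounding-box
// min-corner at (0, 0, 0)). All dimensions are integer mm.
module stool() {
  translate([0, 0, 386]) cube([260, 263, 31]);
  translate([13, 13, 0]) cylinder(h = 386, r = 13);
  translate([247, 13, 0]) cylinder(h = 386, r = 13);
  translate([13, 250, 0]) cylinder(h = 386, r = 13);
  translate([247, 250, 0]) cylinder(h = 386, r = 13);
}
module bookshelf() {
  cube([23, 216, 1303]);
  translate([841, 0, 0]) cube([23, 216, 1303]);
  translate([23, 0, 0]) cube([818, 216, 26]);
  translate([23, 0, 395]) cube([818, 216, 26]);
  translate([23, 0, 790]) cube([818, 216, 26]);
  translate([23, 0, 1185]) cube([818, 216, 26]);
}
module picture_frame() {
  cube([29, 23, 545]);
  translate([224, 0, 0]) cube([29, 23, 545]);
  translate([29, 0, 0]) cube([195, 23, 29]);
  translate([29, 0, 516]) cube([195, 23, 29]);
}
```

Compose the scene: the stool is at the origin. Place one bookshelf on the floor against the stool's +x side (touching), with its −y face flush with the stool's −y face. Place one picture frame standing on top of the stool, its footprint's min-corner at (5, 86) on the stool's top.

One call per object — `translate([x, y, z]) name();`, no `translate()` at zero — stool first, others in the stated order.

stool();
translate([260, 0, 0]) bookshelf();
translate([5, 86, 417]) picture_frame();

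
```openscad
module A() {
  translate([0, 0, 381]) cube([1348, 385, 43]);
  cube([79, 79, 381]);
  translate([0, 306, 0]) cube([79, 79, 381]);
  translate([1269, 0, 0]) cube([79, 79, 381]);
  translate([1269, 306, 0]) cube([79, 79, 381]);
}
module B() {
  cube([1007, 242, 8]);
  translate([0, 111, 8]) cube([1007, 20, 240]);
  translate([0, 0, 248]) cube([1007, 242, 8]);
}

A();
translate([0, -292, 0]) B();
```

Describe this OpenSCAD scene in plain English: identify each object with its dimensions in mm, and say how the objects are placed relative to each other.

A is a long wooden bench with a 1348 mm (x) × 385 mm (y) seat, 43 mm thick, its top surface 424 mm above the floor. Four 79 mm square legs at the seat corners, flush with the edges, run from z = 0 to the seat underside.

B is an I-beam lying along x, 1007 mm long. Overall section height 256 mm. Two flanges 242 mm wide (y) and 8 mm thick, one on the floor and one at the top; a web 20 mm thick runs between them, centred on the flange width.

The I-beam is on the floor beside the bench on its −y side.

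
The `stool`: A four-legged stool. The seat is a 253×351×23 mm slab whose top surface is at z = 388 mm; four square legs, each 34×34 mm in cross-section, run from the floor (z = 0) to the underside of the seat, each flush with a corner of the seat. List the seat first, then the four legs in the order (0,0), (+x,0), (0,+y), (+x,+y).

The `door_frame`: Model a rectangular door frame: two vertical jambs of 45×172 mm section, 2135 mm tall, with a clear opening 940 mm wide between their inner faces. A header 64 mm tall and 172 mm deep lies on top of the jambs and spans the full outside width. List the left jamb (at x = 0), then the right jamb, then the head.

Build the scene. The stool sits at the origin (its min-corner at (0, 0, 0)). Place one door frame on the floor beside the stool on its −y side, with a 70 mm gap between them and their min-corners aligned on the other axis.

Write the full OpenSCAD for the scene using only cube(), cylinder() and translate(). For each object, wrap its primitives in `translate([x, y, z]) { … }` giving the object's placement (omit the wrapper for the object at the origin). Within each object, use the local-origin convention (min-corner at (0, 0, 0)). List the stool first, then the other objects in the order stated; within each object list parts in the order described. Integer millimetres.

translate([0, 0, 365]) cube([253, 351, 23]);
cube([34, 34, 365]);
translate([219, 0, 0]) cube([34, 34, 365]);
translate([0, 317, 0]) cube([34, 34, 365]);
translate([219, 317, 0]) cube([34, 34, 365]);
translate([0, -242, 0]) {
  cube([45, 172, 2135]);
  translate([985, 0, 0]) cube([45, 172, 2135]);
  translate([0, 0, 2135]) cube([1030, 172, 64]);
}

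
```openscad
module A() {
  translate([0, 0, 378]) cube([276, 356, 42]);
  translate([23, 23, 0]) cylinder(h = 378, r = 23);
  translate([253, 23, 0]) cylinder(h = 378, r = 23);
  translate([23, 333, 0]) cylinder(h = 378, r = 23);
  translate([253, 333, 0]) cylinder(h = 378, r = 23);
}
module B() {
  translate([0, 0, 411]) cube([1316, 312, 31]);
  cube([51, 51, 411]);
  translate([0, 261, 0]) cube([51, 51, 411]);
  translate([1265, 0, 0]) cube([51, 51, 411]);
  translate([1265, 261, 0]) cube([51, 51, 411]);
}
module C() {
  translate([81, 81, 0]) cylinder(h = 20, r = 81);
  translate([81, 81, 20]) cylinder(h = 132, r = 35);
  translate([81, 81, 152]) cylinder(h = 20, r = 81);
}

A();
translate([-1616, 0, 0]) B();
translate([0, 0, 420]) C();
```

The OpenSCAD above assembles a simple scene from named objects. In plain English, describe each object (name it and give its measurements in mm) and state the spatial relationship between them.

A is a simple wooden stool: a rectangular seat 276 mm (x) by 356 mm (y), 42 mm thick, top face at z = 420 mm, on four round legs, each 46 mm in diameter. The legs rest on z = 0, each leg's axis is inset half a diameter from the nearest pair of seat edges (so the leg's bounding box is flush with the corner).

B is a long wooden bench with a 1316 mm (x) × 312 mm (y) seat, 31 mm thick, its top surface 442 mm above the floor. Four 51 mm square legs at the seat corners, flush with the edges, run from z = 0 to the seat underside.

C is a spool: two coaxial disc flanges of radius 81 mm and thickness 20 mm, joined by a core cylinder of radius 35 mm and height 132 mm. The lower flange rests on z = 0 and the three cylinders share a vertical axis.

The bench is on the floor beside the stool on its −x side. The spool is on top of the stool.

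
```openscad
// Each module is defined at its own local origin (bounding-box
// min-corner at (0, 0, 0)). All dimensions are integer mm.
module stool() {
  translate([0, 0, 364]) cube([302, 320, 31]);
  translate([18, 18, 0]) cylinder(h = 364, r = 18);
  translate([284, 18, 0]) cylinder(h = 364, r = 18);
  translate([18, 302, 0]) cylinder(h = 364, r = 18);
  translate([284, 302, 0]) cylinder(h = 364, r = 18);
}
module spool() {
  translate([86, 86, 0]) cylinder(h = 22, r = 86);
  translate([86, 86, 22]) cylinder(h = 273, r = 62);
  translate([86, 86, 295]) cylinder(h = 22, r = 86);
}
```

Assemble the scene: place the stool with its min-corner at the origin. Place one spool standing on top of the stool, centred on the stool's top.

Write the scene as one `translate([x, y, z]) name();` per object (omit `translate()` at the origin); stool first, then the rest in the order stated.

stool();
translate([65, 74, 395]) spool();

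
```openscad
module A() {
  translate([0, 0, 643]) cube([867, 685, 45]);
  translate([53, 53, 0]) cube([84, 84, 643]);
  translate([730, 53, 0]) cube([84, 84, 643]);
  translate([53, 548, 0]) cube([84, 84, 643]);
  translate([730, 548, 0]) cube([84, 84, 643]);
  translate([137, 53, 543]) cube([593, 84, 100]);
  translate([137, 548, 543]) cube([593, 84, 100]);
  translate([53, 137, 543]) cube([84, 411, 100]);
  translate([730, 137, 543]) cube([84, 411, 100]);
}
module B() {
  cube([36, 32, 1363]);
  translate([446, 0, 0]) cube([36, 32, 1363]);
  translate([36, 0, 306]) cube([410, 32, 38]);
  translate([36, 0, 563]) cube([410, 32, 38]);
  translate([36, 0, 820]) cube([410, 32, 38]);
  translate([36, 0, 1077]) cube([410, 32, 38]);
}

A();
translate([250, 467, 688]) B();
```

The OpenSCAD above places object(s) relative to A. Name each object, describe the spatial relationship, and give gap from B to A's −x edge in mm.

A is a table. B is a ladder. The ladder is on top of the table. The gap from the ladder to the table's −x edge is 250 mm.

The ladder's min-x is at 250; the table's min-x is 0; gap = 250 mm.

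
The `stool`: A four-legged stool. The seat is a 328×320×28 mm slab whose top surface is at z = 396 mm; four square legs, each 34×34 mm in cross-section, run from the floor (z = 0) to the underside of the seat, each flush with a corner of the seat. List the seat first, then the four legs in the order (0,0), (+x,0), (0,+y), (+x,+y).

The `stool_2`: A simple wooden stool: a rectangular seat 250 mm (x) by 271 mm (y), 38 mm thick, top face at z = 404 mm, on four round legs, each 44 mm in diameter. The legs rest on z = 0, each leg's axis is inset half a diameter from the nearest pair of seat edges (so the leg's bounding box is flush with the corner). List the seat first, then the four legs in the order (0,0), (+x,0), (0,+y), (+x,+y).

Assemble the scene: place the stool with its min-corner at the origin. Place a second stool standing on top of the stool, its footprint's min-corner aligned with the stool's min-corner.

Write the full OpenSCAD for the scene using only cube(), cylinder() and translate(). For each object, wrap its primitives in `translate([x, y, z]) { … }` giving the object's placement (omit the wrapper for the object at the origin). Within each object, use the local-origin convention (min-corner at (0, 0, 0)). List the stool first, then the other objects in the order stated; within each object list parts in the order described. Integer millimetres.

translate([0, 0, 368]) cube([328, 320, 28]);
cube([34, 34, 368]);
translate([294, 0, 0]) cube([34, 34, 368]);
translate([0, 286, 0]) cube([34, 34, 368]);
translate([294, 286, 0]) cube([34, 34, 368]);
translate([0, 0, 396]) {
  translate([0, 0, 366]) cube([250, 271, 38]);
  translate([22, 22, 0]) cylinder(h = 366, r = 22);
  translate([228, 22, 0]) cylinder(h = 366, r = 22);
  translate([22, 249, 0]) cylinder(h = 366, r = 22);
  translate([228, 249, 0]) cylinder(h = 366, r = 22);
}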